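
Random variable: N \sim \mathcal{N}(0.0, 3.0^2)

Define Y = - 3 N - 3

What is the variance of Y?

For Y = aN + b: Var(Y) = a² * Var(N)
Var(N) = 3.0^2 = 9
Var(Y) = (-3)² * 9 = 9 * 9 = 81

81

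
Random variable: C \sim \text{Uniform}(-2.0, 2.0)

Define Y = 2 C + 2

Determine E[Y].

For Y = 2C + 2:
E[Y] = 2 * E[C] + 2
E[C] = (-2 + 2)/2 = 0
E[Y] = 2 * 0 + 2 = 2

2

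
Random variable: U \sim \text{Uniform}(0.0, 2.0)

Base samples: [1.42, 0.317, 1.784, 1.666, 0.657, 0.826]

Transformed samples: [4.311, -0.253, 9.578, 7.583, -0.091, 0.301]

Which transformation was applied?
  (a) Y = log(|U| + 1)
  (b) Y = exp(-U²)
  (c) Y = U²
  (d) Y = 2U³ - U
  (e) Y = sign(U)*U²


Checking option (d) Y = 2U³ - U:
  U = 1.42 -> Y = 4.311 ✓
  U = 0.317 -> Y = -0.253 ✓
  U = 1.784 -> Y = 9.578 ✓
All samples match this transformation.

(d) 2U³ - U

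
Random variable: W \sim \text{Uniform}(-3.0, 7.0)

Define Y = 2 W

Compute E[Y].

For Y = 2W:
E[Y] = 2 * E[W]
E[W] = (-3 + 7)/2 = 2
E[Y] = 2 * 2 = 4

4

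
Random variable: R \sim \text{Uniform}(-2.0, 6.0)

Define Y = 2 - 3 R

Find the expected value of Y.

For Y = -3R + 2:
E[Y] = -3 * E[R] + 2
E[R] = (-2 + 6)/2 = 2
E[Y] = -3 * 2 + 2 = -4

-4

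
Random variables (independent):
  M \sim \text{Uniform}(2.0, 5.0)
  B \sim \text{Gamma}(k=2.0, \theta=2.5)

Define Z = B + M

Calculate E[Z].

E[Z] = 1*E[M] + 1*E[B]
E[M] = 3.5
E[B] = 5
E[Z] = 1*3.5 + 1*5 = 8.5

8.5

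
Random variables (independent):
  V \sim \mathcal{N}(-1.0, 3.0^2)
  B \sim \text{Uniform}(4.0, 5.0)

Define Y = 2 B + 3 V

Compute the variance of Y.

For independent RVs: Var(aX + bY) = a²Var(X) + b²Var(Y)
Var(V) = 9
Var(B) = 0.083333333
Var(Y) = 3²*9 + 2²*0.083333333
= 9*9 + 4*0.083333333 = 81.333333

81.333333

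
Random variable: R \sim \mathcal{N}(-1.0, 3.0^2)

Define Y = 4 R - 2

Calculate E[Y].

For Y = 4R - 2:
E[Y] = 4 * E[R] - 2
E[R] = -1.0 = -1
E[Y] = 4 * (-1) - 2 = -6

-6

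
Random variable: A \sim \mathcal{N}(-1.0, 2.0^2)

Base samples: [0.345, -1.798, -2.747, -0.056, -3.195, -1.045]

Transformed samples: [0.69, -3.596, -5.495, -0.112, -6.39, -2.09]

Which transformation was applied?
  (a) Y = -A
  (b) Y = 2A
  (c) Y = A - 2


Checking option (b) Y = 2A:
  A = 0.345 -> Y = 0.69 ✓
  A = -1.798 -> Y = -3.596 ✓
  A = -2.747 -> Y = -5.495 ✓
All samples match this transformation.

(b) 2A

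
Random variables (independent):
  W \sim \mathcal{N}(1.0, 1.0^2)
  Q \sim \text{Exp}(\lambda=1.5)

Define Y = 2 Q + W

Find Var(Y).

For independent RVs: Var(aX + bY) = a²Var(X) + b²Var(Y)
Var(W) = 1
Var(Q) = 0.44444444
Var(Y) = 1²*1 + 2²*0.44444444
= 1*1 + 4*0.44444444 = 2.7777778

2.7777778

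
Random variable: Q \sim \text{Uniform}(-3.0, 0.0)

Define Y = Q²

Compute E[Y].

Using E[X²] = Var(X) + (E[X])²:
E[Q] = -1.5
Var(Q) = (0 + 3)^2/12 = 0.75
E[Q²] = 0.75 + (-1.5)² = 0.75 + 2.25 = 3

3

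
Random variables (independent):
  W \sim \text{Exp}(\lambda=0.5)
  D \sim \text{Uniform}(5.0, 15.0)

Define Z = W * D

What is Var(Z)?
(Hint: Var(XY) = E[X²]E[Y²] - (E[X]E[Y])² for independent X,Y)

Var(XY) = E[X²]E[Y²] - (E[X]E[Y])²
E[W] = 2, Var(W) = 4
E[D] = 10, Var(D) = 8.3333333
E[W²] = 4 + 2² = 8
E[D²] = 8.3333333 + 10² = 108.33333
Var(Z) = 8*108.33333 - (2*10)²
= 866.66667 - 400 = 466.66667

466.66667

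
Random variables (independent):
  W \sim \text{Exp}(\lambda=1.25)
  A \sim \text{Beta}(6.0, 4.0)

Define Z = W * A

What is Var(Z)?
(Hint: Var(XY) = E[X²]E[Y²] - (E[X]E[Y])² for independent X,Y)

Var(XY) = E[X²]E[Y²] - (E[X]E[Y])²
E[W] = 0.8, Var(W) = 0.64
E[A] = 0.6, Var(A) = 0.021818182
E[W²] = 0.64 + 0.8² = 1.28
E[A²] = 0.021818182 + 0.6² = 0.38181818
Var(Z) = 1.28*0.38181818 - (0.8*0.6)²
= 0.48872727 - 0.2304 = 0.25832727

0.25832727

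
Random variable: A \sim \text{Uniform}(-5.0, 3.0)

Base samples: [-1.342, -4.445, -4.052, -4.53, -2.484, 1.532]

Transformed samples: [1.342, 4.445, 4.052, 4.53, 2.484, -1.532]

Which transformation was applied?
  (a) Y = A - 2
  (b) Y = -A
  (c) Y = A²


Checking option (b) Y = -A:
  A = -1.342 -> Y = 1.342 ✓
  A = -4.445 -> Y = 4.445 ✓
  A = -4.052 -> Y = 4.052 ✓
All samples match this transformation.

(b) -A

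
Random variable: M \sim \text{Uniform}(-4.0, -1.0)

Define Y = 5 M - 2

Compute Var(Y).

For Y = aM + b: Var(Y) = a² * Var(M)
Var(M) = (-1 + 4)^2/12 = 0.75
Var(Y) = 5² * 0.75 = 25 * 0.75 = 18.75

18.75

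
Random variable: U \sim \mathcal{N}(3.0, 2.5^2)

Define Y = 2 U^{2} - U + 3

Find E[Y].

E[Y] = 2*E[U²] - 1*E[U] + 3
E[U] = 3
E[U²] = Var(U) + (E[U])² = 6.25 + 9 = 15.25
E[Y] = 2*15.25 - 1*3 + 3 = 30.5

30.5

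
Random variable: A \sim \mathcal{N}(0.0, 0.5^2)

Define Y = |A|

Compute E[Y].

For X ~ N(0, 0.5²), E[|X|] = sigma * sqrt(2/pi)
= 0.5 * sqrt(2/pi) = 0.39894228

0.39894228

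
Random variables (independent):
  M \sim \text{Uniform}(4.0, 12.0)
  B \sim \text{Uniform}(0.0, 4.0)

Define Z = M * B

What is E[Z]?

For independent RVs: E[XY] = E[X]*E[Y]
E[M] = 8
E[B] = 2
E[Z] = 8 * 2 = 16

16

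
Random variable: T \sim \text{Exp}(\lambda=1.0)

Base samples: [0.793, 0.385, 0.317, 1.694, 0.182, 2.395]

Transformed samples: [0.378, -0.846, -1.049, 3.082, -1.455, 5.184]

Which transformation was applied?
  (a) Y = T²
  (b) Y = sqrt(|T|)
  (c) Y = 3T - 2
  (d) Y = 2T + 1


Checking option (c) Y = 3T - 2:
  T = 0.793 -> Y = 0.378 ✓
  T = 0.385 -> Y = -0.846 ✓
  T = 0.317 -> Y = -1.049 ✓
All samples match this transformation.

(c) 3T - 2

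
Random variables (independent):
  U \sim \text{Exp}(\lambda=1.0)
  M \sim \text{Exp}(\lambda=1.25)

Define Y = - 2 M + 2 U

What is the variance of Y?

For independent RVs: Var(aX + bY) = a²Var(X) + b²Var(Y)
Var(U) = 1
Var(M) = 0.64
Var(Y) = 2²*1 + (-2)²*0.64
= 4*1 + 4*0.64 = 6.56

6.56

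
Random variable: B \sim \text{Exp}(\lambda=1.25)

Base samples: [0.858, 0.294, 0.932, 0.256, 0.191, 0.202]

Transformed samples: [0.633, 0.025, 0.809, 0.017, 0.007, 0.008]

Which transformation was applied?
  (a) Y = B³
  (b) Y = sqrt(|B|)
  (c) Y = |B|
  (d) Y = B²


Checking option (a) Y = B³:
  B = 0.858 -> Y = 0.633 ✓
  B = 0.294 -> Y = 0.025 ✓
  B = 0.932 -> Y = 0.809 ✓
All samples match this transformation.

(a) B³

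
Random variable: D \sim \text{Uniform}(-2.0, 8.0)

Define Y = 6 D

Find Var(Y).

For Y = aD + b: Var(Y) = a² * Var(D)
Var(D) = (8 + 2)^2/12 = 8.3333333
Var(Y) = 6² * 8.3333333 = 36 * 8.3333333 = 300

300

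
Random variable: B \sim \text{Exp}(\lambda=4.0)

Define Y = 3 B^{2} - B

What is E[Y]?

E[Y] = 3*E[B²] - 1*E[B]
E[B] = 0.25
E[B²] = Var(B) + (E[B])² = 0.0625 + 0.0625 = 0.125
E[Y] = 3*0.125 - 1*0.25 = 0.125

0.125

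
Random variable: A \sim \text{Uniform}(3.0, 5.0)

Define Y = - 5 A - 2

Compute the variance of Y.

For Y = aA + b: Var(Y) = a² * Var(A)
Var(A) = (5 - 3)^2/12 = 0.33333333
Var(Y) = (-5)² * 0.33333333 = 25 * 0.33333333 = 8.3333333

8.3333333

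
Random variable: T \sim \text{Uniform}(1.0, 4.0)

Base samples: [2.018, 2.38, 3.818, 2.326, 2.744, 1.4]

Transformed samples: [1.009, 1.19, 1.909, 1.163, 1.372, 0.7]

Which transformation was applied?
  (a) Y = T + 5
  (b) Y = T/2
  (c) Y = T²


Checking option (b) Y = T/2:
  T = 2.018 -> Y = 1.009 ✓
  T = 2.38 -> Y = 1.19 ✓
  T = 3.818 -> Y = 1.909 ✓
All samples match this transformation.

(b) T/2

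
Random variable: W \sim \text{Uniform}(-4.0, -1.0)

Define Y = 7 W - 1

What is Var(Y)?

For Y = aW + b: Var(Y) = a² * Var(W)
Var(W) = (-1 + 4)^2/12 = 0.75
Var(Y) = 7² * 0.75 = 49 * 0.75 = 36.75

36.75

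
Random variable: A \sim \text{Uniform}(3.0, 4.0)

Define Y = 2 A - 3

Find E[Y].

For Y = 2A - 3:
E[Y] = 2 * E[A] - 3
E[A] = (3 + 4)/2 = 3.5
E[Y] = 2 * 3.5 - 3 = 4

4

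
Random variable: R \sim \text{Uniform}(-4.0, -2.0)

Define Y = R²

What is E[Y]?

E[R²] = Var(R) + (E[R])² = 0.33333333 + 9 = 9.3333333

9.3333333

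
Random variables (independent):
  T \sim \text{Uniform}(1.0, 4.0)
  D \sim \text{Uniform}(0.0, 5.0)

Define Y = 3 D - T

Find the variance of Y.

For independent RVs: Var(aX + bY) = a²Var(X) + b²Var(Y)
Var(T) = 0.75
Var(D) = 2.0833333
Var(Y) = (-1)²*0.75 + 3²*2.0833333
= 1*0.75 + 9*2.0833333 = 19.5

19.5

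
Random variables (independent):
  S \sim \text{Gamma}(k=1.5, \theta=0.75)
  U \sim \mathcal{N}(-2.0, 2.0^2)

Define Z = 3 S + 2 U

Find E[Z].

E[Z] = 3*E[S] + 2*E[U]
E[S] = 1.125
E[U] = -2
E[Z] = 3*1.125 + 2*(-2) = -0.625

-0.625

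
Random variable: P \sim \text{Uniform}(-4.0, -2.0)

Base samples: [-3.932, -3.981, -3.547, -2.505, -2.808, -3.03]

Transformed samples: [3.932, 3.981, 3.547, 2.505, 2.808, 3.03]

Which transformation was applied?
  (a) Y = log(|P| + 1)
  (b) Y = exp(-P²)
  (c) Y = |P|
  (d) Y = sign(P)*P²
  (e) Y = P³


Checking option (c) Y = |P|:
  P = -3.932 -> Y = 3.932 ✓
  P = -3.981 -> Y = 3.981 ✓
  P = -3.547 -> Y = 3.547 ✓
All samples match this transformation.

(c) |P|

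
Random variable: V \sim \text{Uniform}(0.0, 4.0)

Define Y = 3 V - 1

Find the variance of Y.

For Y = aV + b: Var(Y) = a² * Var(V)
Var(V) = (4 - 0)^2/12 = 1.3333333
Var(Y) = 3² * 1.3333333 = 9 * 1.3333333 = 12

12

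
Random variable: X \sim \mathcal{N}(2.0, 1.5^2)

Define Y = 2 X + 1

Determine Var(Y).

For Y = aX + b: Var(Y) = a² * Var(X)
Var(X) = 1.5^2 = 2.25
Var(Y) = 2² * 2.25 = 4 * 2.25 = 9

9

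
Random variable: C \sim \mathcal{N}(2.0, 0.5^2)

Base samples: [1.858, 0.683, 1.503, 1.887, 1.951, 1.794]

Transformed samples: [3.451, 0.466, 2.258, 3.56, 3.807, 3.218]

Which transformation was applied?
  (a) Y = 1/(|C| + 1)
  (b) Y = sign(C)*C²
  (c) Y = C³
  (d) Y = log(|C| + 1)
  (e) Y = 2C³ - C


Checking option (b) Y = sign(C)*C²:
  C = 1.858 -> Y = 3.451 ✓
  C = 0.683 -> Y = 0.466 ✓
  C = 1.503 -> Y = 2.258 ✓
All samples match this transformation.

(b) sign(C)*C²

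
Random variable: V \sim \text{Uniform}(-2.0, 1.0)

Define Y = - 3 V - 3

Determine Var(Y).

For Y = aV + b: Var(Y) = a² * Var(V)
Var(V) = (1 + 2)^2/12 = 0.75
Var(Y) = (-3)² * 0.75 = 9 * 0.75 = 6.75

6.75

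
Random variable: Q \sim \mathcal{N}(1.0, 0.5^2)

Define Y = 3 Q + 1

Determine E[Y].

For Y = 3Q + 1:
E[Y] = 3 * E[Q] + 1
E[Q] = 1.0 = 1
E[Y] = 3 * 1 + 1 = 4

4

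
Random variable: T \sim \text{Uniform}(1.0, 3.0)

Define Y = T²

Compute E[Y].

Using E[X²] = Var(X) + (E[X])²:
E[T] = 2
Var(T) = (3 - 1)^2/12 = 0.33333333
E[T²] = 0.33333333 + 2² = 0.33333333 + 4 = 4.3333333

4.3333333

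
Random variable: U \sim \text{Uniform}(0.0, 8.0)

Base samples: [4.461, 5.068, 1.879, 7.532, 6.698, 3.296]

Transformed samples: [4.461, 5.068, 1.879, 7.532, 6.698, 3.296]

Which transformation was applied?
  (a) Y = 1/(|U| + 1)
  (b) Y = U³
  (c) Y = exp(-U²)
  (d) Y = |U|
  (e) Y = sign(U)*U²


Checking option (d) Y = |U|:
  U = 4.461 -> Y = 4.461 ✓
  U = 5.068 -> Y = 5.068 ✓
  U = 1.879 -> Y = 1.879 ✓
All samples match this transformation.

(d) |U|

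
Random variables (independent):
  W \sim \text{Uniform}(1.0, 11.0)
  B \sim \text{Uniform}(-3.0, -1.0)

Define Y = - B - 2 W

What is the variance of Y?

For independent RVs: Var(aX + bY) = a²Var(X) + b²Var(Y)
Var(W) = 8.3333333
Var(B) = 0.33333333
Var(Y) = (-2)²*8.3333333 + (-1)²*0.33333333
= 4*8.3333333 + 1*0.33333333 = 33.666667

33.666667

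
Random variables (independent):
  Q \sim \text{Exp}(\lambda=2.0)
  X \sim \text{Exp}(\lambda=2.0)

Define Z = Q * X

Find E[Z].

For independent RVs: E[XY] = E[X]*E[Y]
E[Q] = 0.5
E[X] = 0.5
E[Z] = 0.5 * 0.5 = 0.25

0.25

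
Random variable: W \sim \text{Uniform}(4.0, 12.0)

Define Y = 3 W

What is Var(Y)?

For Y = aW + b: Var(Y) = a² * Var(W)
Var(W) = (12 - 4)^2/12 = 5.3333333
Var(Y) = 3² * 5.3333333 = 9 * 5.3333333 = 48

48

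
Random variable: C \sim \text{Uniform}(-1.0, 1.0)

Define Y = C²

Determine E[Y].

E[C²] = Var(C) + (E[C])² = 0.33333333 + 0 = 0.33333333

0.33333333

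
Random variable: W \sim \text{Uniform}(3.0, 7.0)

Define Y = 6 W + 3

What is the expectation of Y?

For Y = 6W + 3:
E[Y] = 6 * E[W] + 3
E[W] = (3 + 7)/2 = 5
E[Y] = 6 * 5 + 3 = 33

33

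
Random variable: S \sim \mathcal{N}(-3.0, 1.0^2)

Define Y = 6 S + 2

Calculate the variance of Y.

For Y = aS + b: Var(Y) = a² * Var(S)
Var(S) = 1.0^2 = 1
Var(Y) = 6² * 1 = 36 * 1 = 36

36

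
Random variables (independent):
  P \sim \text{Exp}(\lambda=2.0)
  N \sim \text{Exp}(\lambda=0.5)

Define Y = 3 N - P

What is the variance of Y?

For independent RVs: Var(aX + bY) = a²Var(X) + b²Var(Y)
Var(P) = 0.25
Var(N) = 4
Var(Y) = (-1)²*0.25 + 3²*4
= 1*0.25 + 9*4 = 36.25

36.25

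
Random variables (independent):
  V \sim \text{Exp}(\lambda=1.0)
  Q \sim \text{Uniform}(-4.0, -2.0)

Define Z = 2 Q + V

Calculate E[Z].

E[Z] = 1*E[V] + 2*E[Q]
E[V] = 1
E[Q] = -3
E[Z] = 1*1 + 2*(-3) = -5

-5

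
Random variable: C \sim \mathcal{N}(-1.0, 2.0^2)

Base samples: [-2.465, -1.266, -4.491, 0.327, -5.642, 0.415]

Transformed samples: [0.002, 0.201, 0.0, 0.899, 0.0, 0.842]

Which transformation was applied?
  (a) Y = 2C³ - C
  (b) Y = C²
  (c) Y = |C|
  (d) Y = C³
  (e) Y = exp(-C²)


Checking option (e) Y = exp(-C²):
  C = -2.465 -> Y = 0.002 ✓
  C = -1.266 -> Y = 0.201 ✓
  C = -4.491 -> Y = 0.0 ✓
All samples match this transformation.

(e) exp(-C²)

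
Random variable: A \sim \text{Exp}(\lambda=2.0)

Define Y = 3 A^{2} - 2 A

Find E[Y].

E[Y] = 3*E[A²] - 2*E[A]
E[A] = 0.5
E[A²] = Var(A) + (E[A])² = 0.25 + 0.25 = 0.5
E[Y] = 3*0.5 - 2*0.5 = 0.5

0.5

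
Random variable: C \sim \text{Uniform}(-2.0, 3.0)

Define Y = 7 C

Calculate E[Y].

For Y = 7C:
E[Y] = 7 * E[C]
E[C] = (-2 + 3)/2 = 0.5
E[Y] = 7 * 0.5 = 3.5

3.5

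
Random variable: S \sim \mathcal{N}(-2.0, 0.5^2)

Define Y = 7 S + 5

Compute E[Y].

For Y = 7S + 5:
E[Y] = 7 * E[S] + 5
E[S] = -2.0 = -2
E[Y] = 7 * (-2) + 5 = -9

-9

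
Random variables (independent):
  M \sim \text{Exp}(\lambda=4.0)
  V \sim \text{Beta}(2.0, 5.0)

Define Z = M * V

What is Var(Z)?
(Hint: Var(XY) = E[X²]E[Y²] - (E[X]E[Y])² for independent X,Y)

Var(XY) = E[X²]E[Y²] - (E[X]E[Y])²
E[M] = 0.25, Var(M) = 0.0625
E[V] = 0.28571429, Var(V) = 0.025510204
E[M²] = 0.0625 + 0.25² = 0.125
E[V²] = 0.025510204 + 0.28571429² = 0.10714286
Var(Z) = 0.125*0.10714286 - (0.25*0.28571429)²
= 0.013392857 - 0.0051020408 = 0.0082908163

0.0082908163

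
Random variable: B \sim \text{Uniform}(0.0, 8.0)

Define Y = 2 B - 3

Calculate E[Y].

For Y = 2B - 3:
E[Y] = 2 * E[B] - 3
E[B] = (0 + 8)/2 = 4
E[Y] = 2 * 4 - 3 = 5

5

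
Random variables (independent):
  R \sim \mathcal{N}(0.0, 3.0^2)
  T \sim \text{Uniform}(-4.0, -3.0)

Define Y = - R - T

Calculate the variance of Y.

For independent RVs: Var(aX + bY) = a²Var(X) + b²Var(Y)
Var(R) = 9
Var(T) = 0.083333333
Var(Y) = (-1)²*9 + (-1)²*0.083333333
= 1*9 + 1*0.083333333 = 9.0833333

9.0833333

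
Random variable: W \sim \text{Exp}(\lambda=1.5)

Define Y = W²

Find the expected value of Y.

E[W²] = Var(W) + (E[W])² = 0.44444444 + 0.44444444 = 0.88888889

0.88888889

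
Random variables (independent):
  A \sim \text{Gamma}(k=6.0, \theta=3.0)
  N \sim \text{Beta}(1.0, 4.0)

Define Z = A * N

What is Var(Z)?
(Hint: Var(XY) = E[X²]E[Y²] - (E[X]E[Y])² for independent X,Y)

Var(XY) = E[X²]E[Y²] - (E[X]E[Y])²
E[A] = 18, Var(A) = 54
E[N] = 0.2, Var(N) = 0.026666667
E[A²] = 54 + 18² = 378
E[N²] = 0.026666667 + 0.2² = 0.066666667
Var(Z) = 378*0.066666667 - (18*0.2)²
= 25.2 - 12.96 = 12.24

12.24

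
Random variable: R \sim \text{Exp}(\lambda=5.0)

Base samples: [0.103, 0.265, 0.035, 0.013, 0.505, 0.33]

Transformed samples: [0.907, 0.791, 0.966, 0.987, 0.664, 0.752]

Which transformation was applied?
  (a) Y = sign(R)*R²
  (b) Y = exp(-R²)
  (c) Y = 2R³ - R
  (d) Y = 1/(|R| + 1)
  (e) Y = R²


Checking option (d) Y = 1/(|R| + 1):
  R = 0.103 -> Y = 0.907 ✓
  R = 0.265 -> Y = 0.791 ✓
  R = 0.035 -> Y = 0.966 ✓
All samples match this transformation.

(d) 1/(|R| + 1)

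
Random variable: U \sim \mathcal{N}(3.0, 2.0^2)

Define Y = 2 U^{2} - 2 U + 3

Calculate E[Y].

E[Y] = 2*E[U²] - 2*E[U] + 3
E[U] = 3
E[U²] = Var(U) + (E[U])² = 4 + 9 = 13
E[Y] = 2*13 - 2*3 + 3 = 23

23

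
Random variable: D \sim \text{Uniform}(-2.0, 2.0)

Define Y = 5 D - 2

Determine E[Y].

For Y = 5D - 2:
E[Y] = 5 * E[D] - 2
E[D] = (-2 + 2)/2 = 0
E[Y] = 5 * 0 - 2 = -2

-2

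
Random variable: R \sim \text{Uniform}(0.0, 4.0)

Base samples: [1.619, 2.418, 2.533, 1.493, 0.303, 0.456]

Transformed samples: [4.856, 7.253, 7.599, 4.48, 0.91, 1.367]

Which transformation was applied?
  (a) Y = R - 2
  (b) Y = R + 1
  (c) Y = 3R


Checking option (c) Y = 3R:
  R = 1.619 -> Y = 4.856 ✓
  R = 2.418 -> Y = 7.253 ✓
  R = 2.533 -> Y = 7.599 ✓
All samples match this transformation.

(c) 3R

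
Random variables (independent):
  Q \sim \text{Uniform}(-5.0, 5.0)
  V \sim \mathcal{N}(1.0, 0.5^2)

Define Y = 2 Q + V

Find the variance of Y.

For independent RVs: Var(aX + bY) = a²Var(X) + b²Var(Y)
Var(Q) = 8.3333333
Var(V) = 0.25
Var(Y) = 2²*8.3333333 + 1²*0.25
= 4*8.3333333 + 1*0.25 = 33.583333

33.583333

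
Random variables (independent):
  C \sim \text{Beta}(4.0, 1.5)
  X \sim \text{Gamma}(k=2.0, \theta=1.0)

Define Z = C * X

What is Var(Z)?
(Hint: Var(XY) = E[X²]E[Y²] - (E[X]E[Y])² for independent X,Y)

Var(XY) = E[X²]E[Y²] - (E[X]E[Y])²
E[C] = 0.72727273, Var(C) = 0.03051494
E[X] = 2, Var(X) = 2
E[C²] = 0.03051494 + 0.72727273² = 0.55944056
E[X²] = 2 + 2² = 6
Var(Z) = 0.55944056*6 - (0.72727273*2)²
= 3.3566434 - 2.1157025 = 1.2409409

1.2409409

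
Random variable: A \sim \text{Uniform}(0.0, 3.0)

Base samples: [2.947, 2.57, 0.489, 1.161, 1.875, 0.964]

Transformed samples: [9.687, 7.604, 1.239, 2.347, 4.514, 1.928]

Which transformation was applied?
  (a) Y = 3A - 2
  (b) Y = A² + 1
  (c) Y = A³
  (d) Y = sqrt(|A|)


Checking option (b) Y = A² + 1:
  A = 2.947 -> Y = 9.687 ✓
  A = 2.57 -> Y = 7.604 ✓
  A = 0.489 -> Y = 1.239 ✓
All samples match this transformation.

(b) A² + 1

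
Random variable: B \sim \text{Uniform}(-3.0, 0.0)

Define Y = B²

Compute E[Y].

E[B²] = Var(B) + (E[B])² = 0.75 + 2.25 = 3

3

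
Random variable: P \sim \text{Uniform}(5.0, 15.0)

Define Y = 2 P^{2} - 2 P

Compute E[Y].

E[Y] = 2*E[P²] - 2*E[P]
E[P] = 10
E[P²] = Var(P) + (E[P])² = 8.3333333 + 100 = 108.33333
E[Y] = 2*108.33333 - 2*10 = 196.66667

196.66667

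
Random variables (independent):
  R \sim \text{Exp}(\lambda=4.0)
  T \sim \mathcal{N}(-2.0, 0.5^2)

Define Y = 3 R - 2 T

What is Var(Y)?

For independent RVs: Var(aX + bY) = a²Var(X) + b²Var(Y)
Var(R) = 0.0625
Var(T) = 0.25
Var(Y) = 3²*0.0625 + (-2)²*0.25
= 9*0.0625 + 4*0.25 = 1.5625

1.5625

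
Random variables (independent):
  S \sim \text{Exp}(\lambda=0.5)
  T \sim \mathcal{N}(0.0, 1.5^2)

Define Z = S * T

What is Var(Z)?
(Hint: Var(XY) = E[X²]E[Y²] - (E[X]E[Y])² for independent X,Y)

Var(XY) = E[X²]E[Y²] - (E[X]E[Y])²
E[S] = 2, Var(S) = 4
E[T] = 0, Var(T) = 2.25
E[S²] = 4 + 2² = 8
E[T²] = 2.25 + 0² = 2.25
Var(Z) = 8*2.25 - (2*0)²
= 18 - 0 = 18

18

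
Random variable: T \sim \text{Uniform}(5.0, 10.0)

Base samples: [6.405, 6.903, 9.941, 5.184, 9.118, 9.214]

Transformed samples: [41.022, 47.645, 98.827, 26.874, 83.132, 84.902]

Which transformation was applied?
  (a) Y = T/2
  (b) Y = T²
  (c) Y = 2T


Checking option (b) Y = T²:
  T = 6.405 -> Y = 41.022 ✓
  T = 6.903 -> Y = 47.645 ✓
  T = 9.941 -> Y = 98.827 ✓
All samples match this transformation.

(b) T²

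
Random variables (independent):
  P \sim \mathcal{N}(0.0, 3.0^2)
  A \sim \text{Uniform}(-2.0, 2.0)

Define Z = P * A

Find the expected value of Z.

For independent RVs: E[XY] = E[X]*E[Y]
E[P] = 0
E[A] = 0
E[Z] = 0 * 0 = 0

0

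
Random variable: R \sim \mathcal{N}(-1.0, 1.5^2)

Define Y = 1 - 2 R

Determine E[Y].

For Y = -2R + 1:
E[Y] = -2 * E[R] + 1
E[R] = -1.0 = -1
E[Y] = -2 * (-1) + 1 = 3

3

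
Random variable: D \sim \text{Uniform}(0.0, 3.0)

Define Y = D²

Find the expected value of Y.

Using E[X²] = Var(X) + (E[X])²:
E[D] = 1.5
Var(D) = (3 - 0)^2/12 = 0.75
E[D²] = 0.75 + 1.5² = 0.75 + 2.25 = 3

3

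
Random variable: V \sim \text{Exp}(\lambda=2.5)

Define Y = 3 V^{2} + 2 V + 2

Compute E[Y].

E[Y] = 3*E[V²] + 2*E[V] + 2
E[V] = 0.4
E[V²] = Var(V) + (E[V])² = 0.16 + 0.16 = 0.32
E[Y] = 3*0.32 + 2*0.4 + 2 = 3.76

3.76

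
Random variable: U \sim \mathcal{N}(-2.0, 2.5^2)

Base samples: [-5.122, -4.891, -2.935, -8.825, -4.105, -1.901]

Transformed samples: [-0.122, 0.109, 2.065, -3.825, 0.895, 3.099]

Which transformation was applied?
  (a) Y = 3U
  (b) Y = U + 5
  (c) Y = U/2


Checking option (b) Y = U + 5:
  U = -5.122 -> Y = -0.122 ✓
  U = -4.891 -> Y = 0.109 ✓
  U = -2.935 -> Y = 2.065 ✓
All samples match this transformation.

(b) U + 5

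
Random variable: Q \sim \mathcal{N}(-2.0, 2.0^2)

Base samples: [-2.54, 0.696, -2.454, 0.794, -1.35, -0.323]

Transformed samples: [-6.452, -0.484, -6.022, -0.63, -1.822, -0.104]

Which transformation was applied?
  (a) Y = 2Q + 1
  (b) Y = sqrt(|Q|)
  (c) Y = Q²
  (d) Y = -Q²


Checking option (d) Y = -Q²:
  Q = -2.54 -> Y = -6.452 ✓
  Q = 0.696 -> Y = -0.484 ✓
  Q = -2.454 -> Y = -6.022 ✓
All samples match this transformation.

(d) -Q²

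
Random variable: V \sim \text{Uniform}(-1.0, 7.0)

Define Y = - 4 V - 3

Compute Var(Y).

For Y = aV + b: Var(Y) = a² * Var(V)
Var(V) = (7 + 1)^2/12 = 5.3333333
Var(Y) = (-4)² * 5.3333333 = 16 * 5.3333333 = 85.333333

85.333333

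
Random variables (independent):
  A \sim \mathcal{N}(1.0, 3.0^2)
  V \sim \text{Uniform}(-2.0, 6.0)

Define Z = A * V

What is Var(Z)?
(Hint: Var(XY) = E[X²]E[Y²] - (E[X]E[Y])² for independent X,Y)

Var(XY) = E[X²]E[Y²] - (E[X]E[Y])²
E[A] = 1, Var(A) = 9
E[V] = 2, Var(V) = 5.3333333
E[A²] = 9 + 1² = 10
E[V²] = 5.3333333 + 2² = 9.3333333
Var(Z) = 10*9.3333333 - (1*2)²
= 93.333333 - 4 = 89.333333

89.333333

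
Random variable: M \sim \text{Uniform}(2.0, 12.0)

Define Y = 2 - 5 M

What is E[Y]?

For Y = -5M + 2:
E[Y] = -5 * E[M] + 2
E[M] = (2 + 12)/2 = 7
E[Y] = -5 * 7 + 2 = -33

-33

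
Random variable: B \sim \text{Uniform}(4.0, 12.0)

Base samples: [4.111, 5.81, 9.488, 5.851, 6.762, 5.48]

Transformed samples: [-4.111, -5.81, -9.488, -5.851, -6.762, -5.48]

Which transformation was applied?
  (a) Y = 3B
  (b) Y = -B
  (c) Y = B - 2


Checking option (b) Y = -B:
  B = 4.111 -> Y = -4.111 ✓
  B = 5.81 -> Y = -5.81 ✓
  B = 9.488 -> Y = -9.488 ✓
All samples match this transformation.

(b) -B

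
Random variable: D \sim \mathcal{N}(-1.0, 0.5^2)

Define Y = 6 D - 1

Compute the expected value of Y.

For Y = 6D - 1:
E[Y] = 6 * E[D] - 1
E[D] = -1.0 = -1
E[Y] = 6 * (-1) - 1 = -7

-7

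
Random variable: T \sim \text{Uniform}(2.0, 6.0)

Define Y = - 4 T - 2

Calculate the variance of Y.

For Y = aT + b: Var(Y) = a² * Var(T)
Var(T) = (6 - 2)^2/12 = 1.3333333
Var(Y) = (-4)² * 1.3333333 = 16 * 1.3333333 = 21.333333

21.333333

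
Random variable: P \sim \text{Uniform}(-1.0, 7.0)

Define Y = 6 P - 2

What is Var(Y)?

For Y = aP + b: Var(Y) = a² * Var(P)
Var(P) = (7 + 1)^2/12 = 5.3333333
Var(Y) = 6² * 5.3333333 = 36 * 5.3333333 = 192

192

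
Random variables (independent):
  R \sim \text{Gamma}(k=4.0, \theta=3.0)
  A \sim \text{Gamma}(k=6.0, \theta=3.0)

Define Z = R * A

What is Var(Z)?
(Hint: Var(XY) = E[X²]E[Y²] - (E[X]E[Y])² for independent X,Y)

Var(XY) = E[X²]E[Y²] - (E[X]E[Y])²
E[R] = 12, Var(R) = 36
E[A] = 18, Var(A) = 54
E[R²] = 36 + 12² = 180
E[A²] = 54 + 18² = 378
Var(Z) = 180*378 - (12*18)²
= 68040 - 46656 = 21384

21384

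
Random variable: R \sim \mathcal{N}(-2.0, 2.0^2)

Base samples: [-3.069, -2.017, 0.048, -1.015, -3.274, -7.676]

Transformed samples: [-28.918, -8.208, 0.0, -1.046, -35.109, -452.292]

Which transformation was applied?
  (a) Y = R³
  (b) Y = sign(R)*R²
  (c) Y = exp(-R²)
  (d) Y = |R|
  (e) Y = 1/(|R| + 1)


Checking option (a) Y = R³:
  R = -3.069 -> Y = -28.918 ✓
  R = -2.017 -> Y = -8.208 ✓
  R = 0.048 -> Y = 0.0 ✓
All samples match this transformation.

(a) R³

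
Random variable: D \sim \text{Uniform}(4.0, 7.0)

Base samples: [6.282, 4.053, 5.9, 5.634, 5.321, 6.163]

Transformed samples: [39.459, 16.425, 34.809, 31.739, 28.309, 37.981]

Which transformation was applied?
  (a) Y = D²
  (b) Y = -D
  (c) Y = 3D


Checking option (a) Y = D²:
  D = 6.282 -> Y = 39.459 ✓
  D = 4.053 -> Y = 16.425 ✓
  D = 5.9 -> Y = 34.809 ✓
All samples match this transformation.

(a) D²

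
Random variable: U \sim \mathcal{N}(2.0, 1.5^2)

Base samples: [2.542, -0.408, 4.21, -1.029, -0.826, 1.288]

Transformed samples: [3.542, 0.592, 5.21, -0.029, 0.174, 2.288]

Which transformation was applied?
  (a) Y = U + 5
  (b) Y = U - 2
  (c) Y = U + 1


Checking option (c) Y = U + 1:
  U = 2.542 -> Y = 3.542 ✓
  U = -0.408 -> Y = 0.592 ✓
  U = 4.21 -> Y = 5.21 ✓
All samples match this transformation.

(c) U + 1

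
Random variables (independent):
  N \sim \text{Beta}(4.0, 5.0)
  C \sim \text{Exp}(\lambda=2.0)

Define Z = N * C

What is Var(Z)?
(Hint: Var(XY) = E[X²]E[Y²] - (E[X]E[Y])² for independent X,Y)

Var(XY) = E[X²]E[Y²] - (E[X]E[Y])²
E[N] = 0.44444444, Var(N) = 0.024691358
E[C] = 0.5, Var(C) = 0.25
E[N²] = 0.024691358 + 0.44444444² = 0.22222222
E[C²] = 0.25 + 0.5² = 0.5
Var(Z) = 0.22222222*0.5 - (0.44444444*0.5)²
= 0.11111111 - 0.049382716 = 0.061728395

0.061728395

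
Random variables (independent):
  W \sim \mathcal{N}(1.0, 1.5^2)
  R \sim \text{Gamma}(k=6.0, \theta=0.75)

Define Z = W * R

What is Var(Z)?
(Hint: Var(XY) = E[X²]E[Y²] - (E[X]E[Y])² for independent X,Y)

Var(XY) = E[X²]E[Y²] - (E[X]E[Y])²
E[W] = 1, Var(W) = 2.25
E[R] = 4.5, Var(R) = 3.375
E[W²] = 2.25 + 1² = 3.25
E[R²] = 3.375 + 4.5² = 23.625
Var(Z) = 3.25*23.625 - (1*4.5)²
= 76.78125 - 20.25 = 56.53125

56.53125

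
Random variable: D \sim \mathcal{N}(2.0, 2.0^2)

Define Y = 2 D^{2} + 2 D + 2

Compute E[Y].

E[Y] = 2*E[D²] + 2*E[D] + 2
E[D] = 2
E[D²] = Var(D) + (E[D])² = 4 + 4 = 8
E[Y] = 2*8 + 2*2 + 2 = 22

22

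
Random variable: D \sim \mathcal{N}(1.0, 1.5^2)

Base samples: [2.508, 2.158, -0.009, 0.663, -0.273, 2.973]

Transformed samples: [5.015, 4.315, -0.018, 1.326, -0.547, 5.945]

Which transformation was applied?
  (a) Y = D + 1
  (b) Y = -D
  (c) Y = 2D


Checking option (c) Y = 2D:
  D = 2.508 -> Y = 5.015 ✓
  D = 2.158 -> Y = 4.315 ✓
  D = -0.009 -> Y = -0.018 ✓
All samples match this transformation.

(c) 2D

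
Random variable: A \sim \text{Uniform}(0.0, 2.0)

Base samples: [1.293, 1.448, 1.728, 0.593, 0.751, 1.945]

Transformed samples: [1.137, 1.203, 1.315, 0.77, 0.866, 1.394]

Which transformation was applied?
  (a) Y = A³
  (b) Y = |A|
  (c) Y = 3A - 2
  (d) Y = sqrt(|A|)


Checking option (d) Y = sqrt(|A|):
  A = 1.293 -> Y = 1.137 ✓
  A = 1.448 -> Y = 1.203 ✓
  A = 1.728 -> Y = 1.315 ✓
All samples match this transformation.

(d) sqrt(|A|)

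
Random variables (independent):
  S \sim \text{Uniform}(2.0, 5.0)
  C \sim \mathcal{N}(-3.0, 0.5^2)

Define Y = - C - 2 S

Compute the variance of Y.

For independent RVs: Var(aX + bY) = a²Var(X) + b²Var(Y)
Var(S) = 0.75
Var(C) = 0.25
Var(Y) = (-2)²*0.75 + (-1)²*0.25
= 4*0.75 + 1*0.25 = 3.25

3.25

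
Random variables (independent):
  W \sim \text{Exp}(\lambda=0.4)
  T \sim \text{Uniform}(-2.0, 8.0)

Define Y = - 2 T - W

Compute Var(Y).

For independent RVs: Var(aX + bY) = a²Var(X) + b²Var(Y)
Var(W) = 6.25
Var(T) = 8.3333333
Var(Y) = (-1)²*6.25 + (-2)²*8.3333333
= 1*6.25 + 4*8.3333333 = 39.583333

39.583333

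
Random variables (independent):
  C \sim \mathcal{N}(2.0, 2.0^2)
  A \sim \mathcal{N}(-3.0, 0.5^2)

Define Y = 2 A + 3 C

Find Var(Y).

For independent RVs: Var(aX + bY) = a²Var(X) + b²Var(Y)
Var(C) = 4
Var(A) = 0.25
Var(Y) = 3²*4 + 2²*0.25
= 9*4 + 4*0.25 = 37

37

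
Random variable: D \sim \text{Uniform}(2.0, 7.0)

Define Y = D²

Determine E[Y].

E[D²] = Var(D) + (E[D])² = 2.0833333 + 20.25 = 22.333333

22.333333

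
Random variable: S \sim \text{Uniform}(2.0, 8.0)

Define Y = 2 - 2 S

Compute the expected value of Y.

For Y = -2S + 2:
E[Y] = -2 * E[S] + 2
E[S] = (2 + 8)/2 = 5
E[Y] = -2 * 5 + 2 = -8

-8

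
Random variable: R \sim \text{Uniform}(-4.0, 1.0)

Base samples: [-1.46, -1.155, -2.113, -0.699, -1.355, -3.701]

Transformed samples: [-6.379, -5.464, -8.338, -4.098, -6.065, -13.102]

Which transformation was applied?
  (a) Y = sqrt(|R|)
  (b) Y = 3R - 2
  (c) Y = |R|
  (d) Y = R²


Checking option (b) Y = 3R - 2:
  R = -1.46 -> Y = -6.379 ✓
  R = -1.155 -> Y = -5.464 ✓
  R = -2.113 -> Y = -8.338 ✓
All samples match this transformation.

(b) 3R - 2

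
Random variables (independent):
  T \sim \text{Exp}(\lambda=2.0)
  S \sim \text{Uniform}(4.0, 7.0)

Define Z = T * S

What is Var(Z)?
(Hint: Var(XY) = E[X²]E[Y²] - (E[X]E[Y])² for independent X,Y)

Var(XY) = E[X²]E[Y²] - (E[X]E[Y])²
E[T] = 0.5, Var(T) = 0.25
E[S] = 5.5, Var(S) = 0.75
E[T²] = 0.25 + 0.5² = 0.5
E[S²] = 0.75 + 5.5² = 31
Var(Z) = 0.5*31 - (0.5*5.5)²
= 15.5 - 7.5625 = 7.9375

7.9375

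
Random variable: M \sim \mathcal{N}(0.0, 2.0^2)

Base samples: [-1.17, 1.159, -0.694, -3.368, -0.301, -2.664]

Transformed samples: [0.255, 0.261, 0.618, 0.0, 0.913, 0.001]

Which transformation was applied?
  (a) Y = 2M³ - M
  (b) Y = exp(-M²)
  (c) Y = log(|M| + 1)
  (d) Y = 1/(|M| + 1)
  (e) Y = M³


Checking option (b) Y = exp(-M²):
  M = -1.17 -> Y = 0.255 ✓
  M = 1.159 -> Y = 0.261 ✓
  M = -0.694 -> Y = 0.618 ✓
All samples match this transformation.

(b) exp(-M²)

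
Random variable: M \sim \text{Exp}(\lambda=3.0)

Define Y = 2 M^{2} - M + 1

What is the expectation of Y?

E[Y] = 2*E[M²] - 1*E[M] + 1
E[M] = 0.33333333
E[M²] = Var(M) + (E[M])² = 0.11111111 + 0.11111111 = 0.22222222
E[Y] = 2*0.22222222 - 1*0.33333333 + 1 = 1.1111111

1.1111111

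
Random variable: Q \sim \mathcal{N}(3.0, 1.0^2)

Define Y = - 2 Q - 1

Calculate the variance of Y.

For Y = aQ + b: Var(Y) = a² * Var(Q)
Var(Q) = 1.0^2 = 1
Var(Y) = (-2)² * 1 = 4 * 1 = 4

4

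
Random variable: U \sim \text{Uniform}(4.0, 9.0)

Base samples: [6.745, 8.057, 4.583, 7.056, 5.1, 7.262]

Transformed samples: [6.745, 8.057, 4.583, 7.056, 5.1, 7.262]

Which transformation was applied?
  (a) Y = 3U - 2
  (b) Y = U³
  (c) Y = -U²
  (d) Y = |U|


Checking option (d) Y = |U|:
  U = 6.745 -> Y = 6.745 ✓
  U = 8.057 -> Y = 8.057 ✓
  U = 4.583 -> Y = 4.583 ✓
All samples match this transformation.

(d) |U|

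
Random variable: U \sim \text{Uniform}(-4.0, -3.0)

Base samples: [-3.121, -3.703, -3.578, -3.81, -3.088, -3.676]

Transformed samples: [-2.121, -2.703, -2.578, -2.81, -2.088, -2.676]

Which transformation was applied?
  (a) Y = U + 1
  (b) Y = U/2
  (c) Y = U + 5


Checking option (a) Y = U + 1:
  U = -3.121 -> Y = -2.121 ✓
  U = -3.703 -> Y = -2.703 ✓
  U = -3.578 -> Y = -2.578 ✓
All samples match this transformation.

(a) U + 1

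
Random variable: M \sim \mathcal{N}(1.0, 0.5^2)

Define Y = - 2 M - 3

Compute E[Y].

For Y = -2M - 3:
E[Y] = -2 * E[M] - 3
E[M] = 1.0 = 1
E[Y] = -2 * 1 - 3 = -5

-5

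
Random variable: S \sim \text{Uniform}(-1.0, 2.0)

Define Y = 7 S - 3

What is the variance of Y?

For Y = aS + b: Var(Y) = a² * Var(S)
Var(S) = (2 + 1)^2/12 = 0.75
Var(Y) = 7² * 0.75 = 49 * 0.75 = 36.75

36.75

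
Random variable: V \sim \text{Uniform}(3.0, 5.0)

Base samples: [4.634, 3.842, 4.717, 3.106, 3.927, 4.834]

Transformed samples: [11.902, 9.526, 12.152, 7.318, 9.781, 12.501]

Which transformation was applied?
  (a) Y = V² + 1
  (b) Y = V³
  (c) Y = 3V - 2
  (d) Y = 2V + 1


Checking option (c) Y = 3V - 2:
  V = 4.634 -> Y = 11.902 ✓
  V = 3.842 -> Y = 9.526 ✓
  V = 4.717 -> Y = 12.152 ✓
All samples match this transformation.

(c) 3V - 2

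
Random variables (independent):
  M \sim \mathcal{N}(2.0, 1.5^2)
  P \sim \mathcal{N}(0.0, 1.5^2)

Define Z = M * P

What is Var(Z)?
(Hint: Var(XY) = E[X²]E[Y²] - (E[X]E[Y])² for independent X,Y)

Var(XY) = E[X²]E[Y²] - (E[X]E[Y])²
E[M] = 2, Var(M) = 2.25
E[P] = 0, Var(P) = 2.25
E[M²] = 2.25 + 2² = 6.25
E[P²] = 2.25 + 0² = 2.25
Var(Z) = 6.25*2.25 - (2*0)²
= 14.0625 - 0 = 14.0625

14.0625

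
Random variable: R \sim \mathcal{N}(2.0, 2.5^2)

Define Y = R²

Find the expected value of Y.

Using E[X²] = Var(X) + (E[X])²:
E[R] = 2
Var(R) = 2.5^2 = 6.25
E[R²] = 6.25 + 2² = 6.25 + 4 = 10.25

10.25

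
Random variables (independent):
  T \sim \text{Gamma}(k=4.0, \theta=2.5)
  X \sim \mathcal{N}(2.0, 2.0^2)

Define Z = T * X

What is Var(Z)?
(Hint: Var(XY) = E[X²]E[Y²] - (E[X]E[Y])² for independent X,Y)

Var(XY) = E[X²]E[Y²] - (E[X]E[Y])²
E[T] = 10, Var(T) = 25
E[X] = 2, Var(X) = 4
E[T²] = 25 + 10² = 125
E[X²] = 4 + 2² = 8
Var(Z) = 125*8 - (10*2)²
= 1000 - 400 = 600

600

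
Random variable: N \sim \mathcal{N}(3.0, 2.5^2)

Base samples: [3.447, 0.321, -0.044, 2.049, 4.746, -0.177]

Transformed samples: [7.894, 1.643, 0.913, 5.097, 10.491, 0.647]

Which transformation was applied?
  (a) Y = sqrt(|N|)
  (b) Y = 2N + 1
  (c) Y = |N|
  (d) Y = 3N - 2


Checking option (b) Y = 2N + 1:
  N = 3.447 -> Y = 7.894 ✓
  N = 0.321 -> Y = 1.643 ✓
  N = -0.044 -> Y = 0.913 ✓
All samples match this transformation.

(b) 2N + 1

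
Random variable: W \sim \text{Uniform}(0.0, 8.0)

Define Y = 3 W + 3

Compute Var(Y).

For Y = aW + b: Var(Y) = a² * Var(W)
Var(W) = (8 - 0)^2/12 = 5.3333333
Var(Y) = 3² * 5.3333333 = 9 * 5.3333333 = 48

48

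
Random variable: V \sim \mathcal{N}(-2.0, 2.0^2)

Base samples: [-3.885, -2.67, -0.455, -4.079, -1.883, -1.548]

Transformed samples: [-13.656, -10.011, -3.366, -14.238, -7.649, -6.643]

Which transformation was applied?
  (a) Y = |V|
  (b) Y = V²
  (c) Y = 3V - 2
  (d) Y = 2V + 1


Checking option (c) Y = 3V - 2:
  V = -3.885 -> Y = -13.656 ✓
  V = -2.67 -> Y = -10.011 ✓
  V = -0.455 -> Y = -3.366 ✓
All samples match this transformation.

(c) 3V - 2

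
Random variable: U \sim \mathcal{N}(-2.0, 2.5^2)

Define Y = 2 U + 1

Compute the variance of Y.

For Y = aU + b: Var(Y) = a² * Var(U)
Var(U) = 2.5^2 = 6.25
Var(Y) = 2² * 6.25 = 4 * 6.25 = 25

25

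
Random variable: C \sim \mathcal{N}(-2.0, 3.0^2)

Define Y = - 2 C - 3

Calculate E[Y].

For Y = -2C - 3:
E[Y] = -2 * E[C] - 3
E[C] = -2.0 = -2
E[Y] = -2 * (-2) - 3 = 1

1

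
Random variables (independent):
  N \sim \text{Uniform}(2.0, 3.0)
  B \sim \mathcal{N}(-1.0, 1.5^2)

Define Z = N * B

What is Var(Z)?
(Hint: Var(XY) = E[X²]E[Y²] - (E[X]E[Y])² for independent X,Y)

Var(XY) = E[X²]E[Y²] - (E[X]E[Y])²
E[N] = 2.5, Var(N) = 0.083333333
E[B] = -1, Var(B) = 2.25
E[N²] = 0.083333333 + 2.5² = 6.3333333
E[B²] = 2.25 + (-1)² = 3.25
Var(Z) = 6.3333333*3.25 - (2.5*(-1))²
= 20.583333 - 6.25 = 14.333333

14.333333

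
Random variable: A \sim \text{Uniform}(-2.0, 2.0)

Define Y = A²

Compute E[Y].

E[A²] = Var(A) + (E[A])² = 1.3333333 + 0 = 1.3333333

1.3333333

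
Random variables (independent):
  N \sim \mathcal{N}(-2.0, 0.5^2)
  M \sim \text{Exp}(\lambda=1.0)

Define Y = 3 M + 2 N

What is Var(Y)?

For independent RVs: Var(aX + bY) = a²Var(X) + b²Var(Y)
Var(N) = 0.25
Var(M) = 1
Var(Y) = 2²*0.25 + 3²*1
= 4*0.25 + 9*1 = 10

10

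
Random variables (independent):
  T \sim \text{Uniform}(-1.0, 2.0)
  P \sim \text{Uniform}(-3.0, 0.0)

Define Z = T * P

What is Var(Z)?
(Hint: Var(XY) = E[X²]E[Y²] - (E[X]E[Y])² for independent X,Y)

Var(XY) = E[X²]E[Y²] - (E[X]E[Y])²
E[T] = 0.5, Var(T) = 0.75
E[P] = -1.5, Var(P) = 0.75
E[T²] = 0.75 + 0.5² = 1
E[P²] = 0.75 + (-1.5)² = 3
Var(Z) = 1*3 - (0.5*(-1.5))²
= 3 - 0.5625 = 2.4375

2.4375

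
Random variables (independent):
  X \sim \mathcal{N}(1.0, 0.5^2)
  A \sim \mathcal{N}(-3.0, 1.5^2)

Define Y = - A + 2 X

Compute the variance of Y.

For independent RVs: Var(aX + bY) = a²Var(X) + b²Var(Y)
Var(X) = 0.25
Var(A) = 2.25
Var(Y) = 2²*0.25 + (-1)²*2.25
= 4*0.25 + 1*2.25 = 3.25

3.25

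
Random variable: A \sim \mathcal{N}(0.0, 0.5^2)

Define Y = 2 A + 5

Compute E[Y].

For Y = 2A + 5:
E[Y] = 2 * E[A] + 5
E[A] = 0.0 = 0
E[Y] = 2 * 0 + 5 = 5

5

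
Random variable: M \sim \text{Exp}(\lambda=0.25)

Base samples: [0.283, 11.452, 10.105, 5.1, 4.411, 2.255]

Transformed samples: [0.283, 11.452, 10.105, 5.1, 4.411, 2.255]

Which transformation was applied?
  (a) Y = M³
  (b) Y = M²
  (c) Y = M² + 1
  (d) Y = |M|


Checking option (d) Y = |M|:
  M = 0.283 -> Y = 0.283 ✓
  M = 11.452 -> Y = 11.452 ✓
  M = 10.105 -> Y = 10.105 ✓
All samples match this transformation.

(d) |M|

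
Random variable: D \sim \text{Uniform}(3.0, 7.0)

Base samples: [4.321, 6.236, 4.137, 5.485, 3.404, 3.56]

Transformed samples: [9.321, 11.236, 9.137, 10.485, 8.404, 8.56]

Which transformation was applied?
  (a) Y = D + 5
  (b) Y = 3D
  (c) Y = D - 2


Checking option (a) Y = D + 5:
  D = 4.321 -> Y = 9.321 ✓
  D = 6.236 -> Y = 11.236 ✓
  D = 4.137 -> Y = 9.137 ✓
All samples match this transformation.

(a) D + 5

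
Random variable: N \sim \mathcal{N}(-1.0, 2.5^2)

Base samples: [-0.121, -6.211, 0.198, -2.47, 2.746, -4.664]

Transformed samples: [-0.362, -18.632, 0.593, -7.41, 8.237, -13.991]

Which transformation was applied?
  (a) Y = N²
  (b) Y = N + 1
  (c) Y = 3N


Checking option (c) Y = 3N:
  N = -0.121 -> Y = -0.362 ✓
  N = -6.211 -> Y = -18.632 ✓
  N = 0.198 -> Y = 0.593 ✓
All samples match this transformation.

(c) 3N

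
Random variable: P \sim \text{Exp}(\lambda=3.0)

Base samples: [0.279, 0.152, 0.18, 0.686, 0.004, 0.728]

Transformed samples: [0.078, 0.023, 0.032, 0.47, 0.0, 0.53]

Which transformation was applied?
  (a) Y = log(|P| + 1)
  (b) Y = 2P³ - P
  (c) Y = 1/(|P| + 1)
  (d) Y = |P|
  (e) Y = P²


Checking option (e) Y = P²:
  P = 0.279 -> Y = 0.078 ✓
  P = 0.152 -> Y = 0.023 ✓
  P = 0.18 -> Y = 0.032 ✓
All samples match this transformation.

(e) P²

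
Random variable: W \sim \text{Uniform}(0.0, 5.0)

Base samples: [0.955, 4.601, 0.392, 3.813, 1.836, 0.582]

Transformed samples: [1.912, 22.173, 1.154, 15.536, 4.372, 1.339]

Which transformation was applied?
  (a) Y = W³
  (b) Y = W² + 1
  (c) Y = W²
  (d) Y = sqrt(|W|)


Checking option (b) Y = W² + 1:
  W = 0.955 -> Y = 1.912 ✓
  W = 4.601 -> Y = 22.173 ✓
  W = 0.392 -> Y = 1.154 ✓
All samples match this transformation.

(b) W² + 1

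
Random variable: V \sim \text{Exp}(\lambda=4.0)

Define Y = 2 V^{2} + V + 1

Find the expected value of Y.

E[Y] = 2*E[V²] + 1*E[V] + 1
E[V] = 0.25
E[V²] = Var(V) + (E[V])² = 0.0625 + 0.0625 = 0.125
E[Y] = 2*0.125 + 1*0.25 + 1 = 1.5

1.5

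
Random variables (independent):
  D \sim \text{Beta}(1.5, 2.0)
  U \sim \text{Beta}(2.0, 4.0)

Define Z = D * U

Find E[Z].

For independent RVs: E[XY] = E[X]*E[Y]
E[D] = 0.42857143
E[U] = 0.33333333
E[Z] = 0.42857143 * 0.33333333 = 0.14285714

0.14285714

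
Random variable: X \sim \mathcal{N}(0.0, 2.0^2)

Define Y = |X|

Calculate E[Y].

For X ~ N(0, 2.0²), E[|X|] = sigma * sqrt(2/pi)
= 2.0 * sqrt(2/pi) = 1.5957691

1.5957691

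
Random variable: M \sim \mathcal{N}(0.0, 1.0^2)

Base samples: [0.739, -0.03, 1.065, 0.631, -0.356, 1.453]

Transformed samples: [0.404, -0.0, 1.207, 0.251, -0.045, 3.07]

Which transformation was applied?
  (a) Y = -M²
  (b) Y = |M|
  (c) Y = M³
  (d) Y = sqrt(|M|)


Checking option (c) Y = M³:
  M = 0.739 -> Y = 0.404 ✓
  M = -0.03 -> Y = -0.0 ✓
  M = 1.065 -> Y = 1.207 ✓
All samples match this transformation.

(c) M³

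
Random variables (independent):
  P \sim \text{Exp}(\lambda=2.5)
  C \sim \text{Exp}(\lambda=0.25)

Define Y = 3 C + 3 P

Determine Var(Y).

For independent RVs: Var(aX + bY) = a²Var(X) + b²Var(Y)
Var(P) = 0.16
Var(C) = 16
Var(Y) = 3²*0.16 + 3²*16
= 9*0.16 + 9*16 = 145.44

145.44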